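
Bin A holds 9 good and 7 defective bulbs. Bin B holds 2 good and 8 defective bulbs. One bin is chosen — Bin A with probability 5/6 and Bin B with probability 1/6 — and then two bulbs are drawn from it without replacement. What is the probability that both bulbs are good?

137/540

From Bin A: P(both good) = (9/16)(8/15) = 3/10.
From Bin B: P(both good) = (2/10)(1/9) = 1/45.
Total probability = (5/6)(3/10) + (1/6)(1/45) = 137/540.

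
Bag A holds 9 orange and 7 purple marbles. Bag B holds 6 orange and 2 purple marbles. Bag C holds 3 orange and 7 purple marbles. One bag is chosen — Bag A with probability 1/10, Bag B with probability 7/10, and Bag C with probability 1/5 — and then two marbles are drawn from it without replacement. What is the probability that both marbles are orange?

251/600

From Bag A: P(both orange) = (9/16)(8/15) = 3/10.
From Bag B: P(both orange) = (6/8)(5/7) = 15/28.
From Bag C: P(both orange) = (3/10)(2/9) = 1/15.
Total probability = (1/10)(3/10) + (7/10)(15/28) + (1/5)(1/15) = 251/600.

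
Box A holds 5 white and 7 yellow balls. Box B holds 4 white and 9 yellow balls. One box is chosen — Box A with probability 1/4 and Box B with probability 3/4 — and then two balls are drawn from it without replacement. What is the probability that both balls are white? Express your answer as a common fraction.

41/429

From Box A: P(both white) = (5/12)(4/11) = 5/33.
From Box B: P(both white) = (4/13)(3/12) = 1/13.
Total probability = (1/4)(5/33) + (3/4)(1/13) = 41/429.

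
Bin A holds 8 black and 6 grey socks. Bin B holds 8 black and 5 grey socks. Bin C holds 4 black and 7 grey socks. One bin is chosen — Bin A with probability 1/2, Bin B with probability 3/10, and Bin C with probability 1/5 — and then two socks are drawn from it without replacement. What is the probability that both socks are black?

1013/3575

From Bin A: P(both black) = (8/14)(7/13) = 4/13.
From Bin B: P(both black) = (8/13)(7/12) = 14/39.
From Bin C: P(both black) = (4/11)(3/10) = 6/55.
Total probability = (1/2)(4/13) + (3/10)(14/39) + (1/5)(6/55) = 1013/3575.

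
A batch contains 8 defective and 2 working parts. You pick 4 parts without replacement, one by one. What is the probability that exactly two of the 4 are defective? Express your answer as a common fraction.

2/15

One ordering (defective drawn first) has probability 8/10 × 7/9 × 2/8 × 1/7 = 112/5040 = 1/45.
There are C(4,2) = 6 such orderings, each equally likely, so P = 6 × 1/45 = 2/15.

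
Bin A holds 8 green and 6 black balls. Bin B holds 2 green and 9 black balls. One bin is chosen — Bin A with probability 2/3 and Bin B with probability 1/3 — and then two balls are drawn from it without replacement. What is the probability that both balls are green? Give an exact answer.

151/715

From Bin A: P(both green) = (8/14)(7/13) = 4/13.
From Bin B: P(both green) = (2/11)(1/10) = 1/55.
Total probability = (2/3)(4/13) + (1/3)(1/55) = 151/715.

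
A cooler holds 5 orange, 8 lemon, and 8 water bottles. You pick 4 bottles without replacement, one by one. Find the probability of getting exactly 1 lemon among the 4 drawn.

2288/5985

One ordering (lemon drawn first) has probability 8/21 × 13/20 × 12/19 × 11/18 = 13728/143640 = 572/5985.
There are C(4,1) = 4 such orderings, each equally likely, so P = 4 × 572/5985 = 2288/5985.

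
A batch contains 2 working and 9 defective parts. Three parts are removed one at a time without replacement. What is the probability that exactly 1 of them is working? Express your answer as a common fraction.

One ordering (working drawn first) has probability 2/11 × 9/10 × 8/9 = 144/990 = 8/55.
There are C(3,1) = 3 such orderings, each equally likely, so P = 3 × 8/55 = 24/55.

24/55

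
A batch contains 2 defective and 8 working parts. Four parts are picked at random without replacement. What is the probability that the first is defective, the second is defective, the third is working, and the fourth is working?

1/45

Chain rule:
P = 2/10 × 1/9 × 8/8 × 7/7 = 112/5040 = 1/45.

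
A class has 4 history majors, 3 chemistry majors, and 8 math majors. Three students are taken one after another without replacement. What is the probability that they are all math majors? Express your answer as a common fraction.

P(every draw is a math major) = 8/15 × 7/14 × 6/13 = 336/2730 = 8/65.

8/65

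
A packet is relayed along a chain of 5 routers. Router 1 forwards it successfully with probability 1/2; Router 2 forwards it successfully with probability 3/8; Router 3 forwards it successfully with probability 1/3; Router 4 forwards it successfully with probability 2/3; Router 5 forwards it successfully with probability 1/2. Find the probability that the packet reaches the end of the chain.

1/48

Each stage is reached only if all earlier stages succeed, so
P = 1/2 × 3/8 × 1/3 × 2/3 × 1/2 = 6/288 = 1/48.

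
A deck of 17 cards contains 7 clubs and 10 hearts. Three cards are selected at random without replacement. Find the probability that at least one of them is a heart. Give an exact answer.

129/136

P(no hearts) = 7/17 × 6/16 × 5/15 = 210/4080 = 7/136.
P(at least one) = 1 − 7/136 = 129/136.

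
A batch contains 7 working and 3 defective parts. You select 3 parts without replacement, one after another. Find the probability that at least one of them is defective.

17/24

P(no defective) = 7/10 × 6/9 × 5/8 = 210/720 = 7/24.
P(at least one) = 1 − 7/24 = 17/24.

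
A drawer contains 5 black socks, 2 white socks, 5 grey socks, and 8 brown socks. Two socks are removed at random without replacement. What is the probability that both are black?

P(every draw is black) = 5/20 × 4/19 = 20/380 = 1/19.

1/19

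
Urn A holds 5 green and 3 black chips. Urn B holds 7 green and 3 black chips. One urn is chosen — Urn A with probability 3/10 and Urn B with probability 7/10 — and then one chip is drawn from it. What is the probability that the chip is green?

271/400

From Urn A: P(green) = 5/8.
From Urn B: P(green) = 7/10.
Total probability = (3/10)(5/8) + (7/10)(7/10) = 271/400.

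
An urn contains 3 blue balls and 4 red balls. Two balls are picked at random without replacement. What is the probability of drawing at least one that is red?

6/7

P(no red) = 3/7 × 2/6 = 6/42 = 1/7.
P(at least one) = 1 − 1/7 = 6/7.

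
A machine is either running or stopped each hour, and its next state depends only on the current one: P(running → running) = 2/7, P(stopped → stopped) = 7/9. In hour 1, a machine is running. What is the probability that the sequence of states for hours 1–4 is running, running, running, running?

8/343

Hour 1 is given. For each transition, use the conditional probability from the current state:
P(running | running) = 2/7; P(running | running) = 2/7; P(running | running) = 2/7.
P = 2/7 × 2/7 × 2/7 = 8/343.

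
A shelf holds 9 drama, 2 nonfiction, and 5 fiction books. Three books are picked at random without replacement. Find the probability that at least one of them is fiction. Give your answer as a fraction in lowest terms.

P(no fiction) = 11/16 × 10/15 × 9/14 = 990/3360 = 33/112.
P(at least one) = 1 − 33/112 = 79/112.

79/112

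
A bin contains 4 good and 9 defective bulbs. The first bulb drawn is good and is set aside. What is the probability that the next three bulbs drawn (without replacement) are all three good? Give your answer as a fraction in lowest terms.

1/220

After the first draw, 3 of the remaining 12 bulbs are good.
P = 3/12 × 2/11 × 1/10 = 6/1320 = 1/220.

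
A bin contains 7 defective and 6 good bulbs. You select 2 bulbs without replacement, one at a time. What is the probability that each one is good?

5/26

P(every draw is good) = 6/13 × 5/12 = 30/156 = 5/26.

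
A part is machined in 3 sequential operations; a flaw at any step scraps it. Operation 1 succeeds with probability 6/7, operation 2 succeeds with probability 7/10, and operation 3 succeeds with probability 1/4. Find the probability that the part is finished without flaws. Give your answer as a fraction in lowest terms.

Each stage is reached only if all earlier stages succeed, so
P = 6/7 × 7/10 × 1/4 = 42/280 = 3/20.

3/20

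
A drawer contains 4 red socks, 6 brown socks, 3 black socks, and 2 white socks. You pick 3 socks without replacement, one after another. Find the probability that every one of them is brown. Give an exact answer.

4/91

P(all brown) = 6/15 × 5/14 × 4/13 = 120/2730 = 4/91.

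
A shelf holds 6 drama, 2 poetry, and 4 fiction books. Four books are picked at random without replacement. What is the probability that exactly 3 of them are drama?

8/33

One ordering (drama drawn first) has probability 6/12 × 5/11 × 4/10 × 6/9 = 720/11880 = 2/33.
There are C(4,3) = 4 such orderings, each equally likely, so P = 4 × 2/33 = 8/33.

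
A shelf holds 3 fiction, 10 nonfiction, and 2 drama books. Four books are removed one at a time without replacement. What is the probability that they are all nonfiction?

P(all nonfiction) = 10/15 × 9/14 × 8/13 × 7/12 = 5040/32760 = 2/13.

2/13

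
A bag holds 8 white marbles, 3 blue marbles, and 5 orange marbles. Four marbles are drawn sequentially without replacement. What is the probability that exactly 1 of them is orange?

One ordering (orange drawn first) has probability 5/16 × 11/15 × 10/14 × 9/13 = 4950/43680 = 165/1456.
There are C(4,1) = 4 such orderings, each equally likely, so P = 4 × 165/1456 = 165/364.

165/364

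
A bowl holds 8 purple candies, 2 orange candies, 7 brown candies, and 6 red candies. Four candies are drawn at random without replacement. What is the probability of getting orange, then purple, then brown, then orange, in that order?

2/3795

Each draw changes the counts, so multiply the conditional probabilities along the sequence:
P = 2/23 × 8/22 × 7/21 × 1/20 = 112/212520 = 2/3795.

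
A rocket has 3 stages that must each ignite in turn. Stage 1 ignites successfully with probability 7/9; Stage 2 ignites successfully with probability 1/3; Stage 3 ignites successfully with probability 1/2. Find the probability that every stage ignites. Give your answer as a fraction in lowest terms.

Multiplying along the chain,
P = 7/9 × 1/3 × 1/2 = 7/54.

7/54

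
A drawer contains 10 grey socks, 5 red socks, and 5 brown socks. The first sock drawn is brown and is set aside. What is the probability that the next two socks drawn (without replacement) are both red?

10/171

With the first sock removed, 5 red remain out of 19.
P = 5/19 × 4/18 = 20/342 = 10/171.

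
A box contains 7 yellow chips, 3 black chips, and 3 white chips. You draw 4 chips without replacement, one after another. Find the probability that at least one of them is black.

P(no black) = 10/13 × 9/12 × 8/11 × 7/10 = 5040/17160 = 42/143.
P(at least one) = 1 − 42/143 = 101/143.

101/143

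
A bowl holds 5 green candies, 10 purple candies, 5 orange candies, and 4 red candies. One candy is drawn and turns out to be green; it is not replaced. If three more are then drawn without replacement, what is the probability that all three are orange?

After the first draw, 5 of the remaining 23 candies are orange.
P = 5/23 × 4/22 × 3/21 = 60/10626 = 10/1771.

10/1771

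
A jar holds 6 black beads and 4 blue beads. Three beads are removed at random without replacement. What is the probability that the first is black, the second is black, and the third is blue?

Each draw changes the counts, so multiply the conditional probabilities along the sequence:
P = 6/10 × 5/9 × 4/8 = 120/720 = 1/6.

1/6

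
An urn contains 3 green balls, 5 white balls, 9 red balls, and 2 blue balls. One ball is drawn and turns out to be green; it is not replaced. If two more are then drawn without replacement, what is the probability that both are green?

After the first draw, 2 of the remaining 18 balls are green.
P = 2/18 × 1/17 = 2/306 = 1/153.

1/153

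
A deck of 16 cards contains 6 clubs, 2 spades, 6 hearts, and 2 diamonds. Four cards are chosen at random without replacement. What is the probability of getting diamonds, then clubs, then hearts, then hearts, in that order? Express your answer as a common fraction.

3/364

Multiply the probability of each draw given the previous ones:
P = 2/16 × 6/15 × 6/14 × 5/13 = 360/43680 = 3/364.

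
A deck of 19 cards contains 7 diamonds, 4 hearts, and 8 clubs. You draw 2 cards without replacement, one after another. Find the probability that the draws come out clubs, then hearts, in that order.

16/171

Each draw changes the counts, so multiply the conditional probabilities along the sequence:
P = 8/19 × 4/18 = 32/342 = 16/171.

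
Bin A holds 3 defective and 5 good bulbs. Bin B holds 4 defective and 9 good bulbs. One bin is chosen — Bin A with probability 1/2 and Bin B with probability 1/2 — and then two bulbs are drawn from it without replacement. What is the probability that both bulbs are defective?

From Bin A: P(both defective) = (3/8)(2/7) = 3/28.
From Bin B: P(both defective) = (4/13)(3/12) = 1/13.
Total probability = (1/2)(3/28) + (1/2)(1/13) = 67/728.

67/728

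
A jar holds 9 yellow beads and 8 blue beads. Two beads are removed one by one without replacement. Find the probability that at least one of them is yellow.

27/34

P(no yellow) = 8/17 × 7/16 = 56/272 = 7/34.
P(at least one) = 1 − 7/34 = 27/34.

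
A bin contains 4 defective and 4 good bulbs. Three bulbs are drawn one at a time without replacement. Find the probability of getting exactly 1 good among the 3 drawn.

3/7

One ordering (good drawn first) has probability 4/8 × 4/7 × 3/6 = 48/336 = 1/7.
There are C(3,1) = 3 such orderings, each equally likely, so P = 3 × 1/7 = 3/7.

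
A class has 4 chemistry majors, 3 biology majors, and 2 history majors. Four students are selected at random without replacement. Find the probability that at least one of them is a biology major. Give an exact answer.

P(no biology majors) = 6/9 × 5/8 × 4/7 × 3/6 = 360/3024 = 5/42.
P(at least one) = 1 − 5/42 = 37/42.

37/42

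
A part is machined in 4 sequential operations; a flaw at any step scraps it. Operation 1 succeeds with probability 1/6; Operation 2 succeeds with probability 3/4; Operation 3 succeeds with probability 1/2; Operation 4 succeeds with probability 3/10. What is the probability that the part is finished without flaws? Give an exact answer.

3/160

Each stage is reached only if all earlier stages succeed, so
P = 1/6 × 3/4 × 1/2 × 3/10 = 9/480 = 3/160.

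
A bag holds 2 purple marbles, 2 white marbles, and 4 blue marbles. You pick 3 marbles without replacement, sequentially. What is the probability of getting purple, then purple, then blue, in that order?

1/42

Chain rule:
P = 2/8 × 1/7 × 4/6 = 8/336 = 1/42.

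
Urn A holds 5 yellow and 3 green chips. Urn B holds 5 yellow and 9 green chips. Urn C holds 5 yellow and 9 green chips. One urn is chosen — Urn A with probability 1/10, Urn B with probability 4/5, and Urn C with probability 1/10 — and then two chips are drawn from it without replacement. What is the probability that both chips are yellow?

7/52

From Urn A: P(both yellow) = (5/8)(4/7) = 5/14.
From Urn B: P(both yellow) = (5/14)(4/13) = 10/91.
From Urn C: P(both yellow) = (5/14)(4/13) = 10/91.
Total probability = (1/10)(5/14) + (4/5)(10/91) + (1/10)(10/91) = 7/52.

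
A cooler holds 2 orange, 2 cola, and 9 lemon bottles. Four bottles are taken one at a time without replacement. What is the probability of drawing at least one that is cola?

P(no cola) = 11/13 × 10/12 × 9/11 × 8/10 = 7920/17160 = 6/13.
P(at least one) = 1 − 6/13 = 7/13.

7/13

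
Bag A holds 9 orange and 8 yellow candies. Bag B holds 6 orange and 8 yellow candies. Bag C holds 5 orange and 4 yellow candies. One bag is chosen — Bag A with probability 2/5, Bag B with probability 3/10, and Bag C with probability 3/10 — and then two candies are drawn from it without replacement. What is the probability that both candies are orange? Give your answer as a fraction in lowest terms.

22153/92820

From Bag A: P(both orange) = (9/17)(8/16) = 9/34.
From Bag B: P(both orange) = (6/14)(5/13) = 15/91.
From Bag C: P(both orange) = (5/9)(4/8) = 5/18.
Total probability = (2/5)(9/34) + (3/10)(15/91) + (3/10)(5/18) = 22153/92820.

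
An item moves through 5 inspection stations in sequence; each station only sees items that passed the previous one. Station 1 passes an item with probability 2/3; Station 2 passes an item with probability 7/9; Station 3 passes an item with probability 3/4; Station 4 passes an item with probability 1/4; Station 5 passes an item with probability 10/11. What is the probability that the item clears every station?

The events are sequential, so multiply the conditional probabilities:
P = 2/3 × 7/9 × 3/4 × 1/4 × 10/11 = 420/4752 = 35/396.

35/396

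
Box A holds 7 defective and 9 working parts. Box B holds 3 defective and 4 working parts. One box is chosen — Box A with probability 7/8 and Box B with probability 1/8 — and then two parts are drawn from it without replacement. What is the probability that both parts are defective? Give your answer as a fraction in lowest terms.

383/2240

From Box A: P(both defective) = (7/16)(6/15) = 7/40.
From Box B: P(both defective) = (3/7)(2/6) = 1/7.
Total probability = (7/8)(7/40) + (1/8)(1/7) = 383/2240.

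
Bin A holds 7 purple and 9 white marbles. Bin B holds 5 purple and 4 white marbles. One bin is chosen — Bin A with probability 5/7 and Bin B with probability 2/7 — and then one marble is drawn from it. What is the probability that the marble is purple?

From Bin A: P(purple) = 7/16.
From Bin B: P(purple) = 5/9.
Total probability = (5/7)(7/16) + (2/7)(5/9) = 475/1008.

475/1008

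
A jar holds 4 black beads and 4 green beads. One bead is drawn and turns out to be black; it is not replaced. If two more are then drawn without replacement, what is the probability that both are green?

2/7

With the first bead removed, 4 green remain out of 7.
P = 4/7 × 3/6 = 12/42 = 2/7.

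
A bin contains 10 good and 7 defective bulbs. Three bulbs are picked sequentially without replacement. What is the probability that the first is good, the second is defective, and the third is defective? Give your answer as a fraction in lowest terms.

7/68

Chain rule:
P = 10/17 × 7/16 × 6/15 = 420/4080 = 7/68.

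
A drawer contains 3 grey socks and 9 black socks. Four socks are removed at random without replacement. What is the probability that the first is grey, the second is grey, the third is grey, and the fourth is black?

1/220

Chain rule:
P = 3/12 × 2/11 × 1/10 × 9/9 = 54/11880 = 1/220.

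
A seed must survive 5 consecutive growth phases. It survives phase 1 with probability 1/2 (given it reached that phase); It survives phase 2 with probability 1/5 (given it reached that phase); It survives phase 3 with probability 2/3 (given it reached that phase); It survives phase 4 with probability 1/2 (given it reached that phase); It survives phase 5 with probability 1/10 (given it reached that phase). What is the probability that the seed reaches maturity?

1/300

Each stage is reached only if all earlier stages succeed, so
P = 1/2 × 1/5 × 2/3 × 1/2 × 1/10 = 2/600 = 1/300.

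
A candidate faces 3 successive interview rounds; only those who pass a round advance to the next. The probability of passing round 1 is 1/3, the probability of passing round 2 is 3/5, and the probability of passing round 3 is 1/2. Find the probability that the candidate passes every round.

The events are sequential, so multiply the conditional probabilities:
P = 1/3 × 3/5 × 1/2 = 3/30 = 1/10.

1/10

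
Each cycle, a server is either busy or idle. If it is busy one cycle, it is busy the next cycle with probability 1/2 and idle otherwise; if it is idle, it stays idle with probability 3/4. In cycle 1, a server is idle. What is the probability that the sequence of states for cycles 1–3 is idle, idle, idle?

Cycle 1 is given. For each transition, use the conditional probability from the current state:
P(idle | idle) = 3/4; P(idle | idle) = 3/4.
P = 3/4 × 3/4 = 9/16.

9/16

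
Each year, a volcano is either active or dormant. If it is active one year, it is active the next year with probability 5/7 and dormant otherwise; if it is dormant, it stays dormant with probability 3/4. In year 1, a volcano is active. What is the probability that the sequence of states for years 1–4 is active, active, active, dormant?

50/343

Year 1 is given. For each transition, use the conditional probability from the current state:
P(active | active) = 5/7; P(active | active) = 5/7; P(dormant | active) = 2/7.
P = 5/7 × 5/7 × 2/7 = 50/343.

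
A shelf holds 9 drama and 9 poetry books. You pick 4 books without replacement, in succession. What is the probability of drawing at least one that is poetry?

163/170

P(no poetry) = 9/18 × 8/17 × 7/16 × 6/15 = 3024/73440 = 7/170.
P(at least one) = 1 − 7/170 = 163/170.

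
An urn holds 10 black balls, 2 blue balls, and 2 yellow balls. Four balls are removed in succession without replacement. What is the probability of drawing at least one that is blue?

P(no blue) = 12/14 × 11/13 × 10/12 × 9/11 = 11880/24024 = 45/91.
P(at least one) = 1 − 45/91 = 46/91.

46/91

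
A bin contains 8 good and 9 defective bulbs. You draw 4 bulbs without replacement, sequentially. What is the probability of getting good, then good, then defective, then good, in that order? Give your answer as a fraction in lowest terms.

Chain rule:
P = 8/17 × 7/16 × 9/15 × 6/14 = 3024/57120 = 9/170.

9/170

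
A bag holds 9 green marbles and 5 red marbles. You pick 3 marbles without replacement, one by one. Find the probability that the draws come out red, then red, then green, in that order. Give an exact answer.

Each draw changes the counts, so multiply the conditional probabilities along the sequence:
P = 5/14 × 4/13 × 9/12 = 180/2184 = 15/182.

15/182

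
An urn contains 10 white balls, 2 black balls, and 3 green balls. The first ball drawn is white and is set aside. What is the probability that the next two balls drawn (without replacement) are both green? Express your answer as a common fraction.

With the first ball removed, 3 green remain out of 14.
P = 3/14 × 2/13 = 6/182 = 3/91.

3/91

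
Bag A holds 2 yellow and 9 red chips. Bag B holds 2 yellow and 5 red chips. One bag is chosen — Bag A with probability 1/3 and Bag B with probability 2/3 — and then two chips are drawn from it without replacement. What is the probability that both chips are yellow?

From Bag A: P(both yellow) = (2/11)(1/10) = 1/55.
From Bag B: P(both yellow) = (2/7)(1/6) = 1/21.
Total probability = (1/3)(1/55) + (2/3)(1/21) = 131/3465.

131/3465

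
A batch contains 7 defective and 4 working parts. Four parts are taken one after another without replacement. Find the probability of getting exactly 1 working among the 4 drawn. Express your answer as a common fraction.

One ordering (working drawn first) has probability 4/11 × 7/10 × 6/9 × 5/8 = 840/7920 = 7/66.
There are C(4,1) = 4 such orderings, each equally likely, so P = 4 × 7/66 = 14/33.

14/33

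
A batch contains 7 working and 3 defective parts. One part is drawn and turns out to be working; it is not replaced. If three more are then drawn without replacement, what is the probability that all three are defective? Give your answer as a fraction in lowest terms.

After the first draw, 3 of the remaining 9 parts are defective.
P = 3/9 × 2/8 × 1/7 = 6/504 = 1/84.

1/84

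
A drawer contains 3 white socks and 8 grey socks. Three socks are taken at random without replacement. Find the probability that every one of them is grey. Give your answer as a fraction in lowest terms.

P(every draw is grey) = 8/11 × 7/10 × 6/9 = 336/990 = 56/165.

56/165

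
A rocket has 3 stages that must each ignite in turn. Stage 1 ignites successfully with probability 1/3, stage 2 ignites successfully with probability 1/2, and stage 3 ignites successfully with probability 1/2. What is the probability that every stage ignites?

1/12

Multiplying along the chain,
P = 1/3 × 1/2 × 1/2 = 1/12.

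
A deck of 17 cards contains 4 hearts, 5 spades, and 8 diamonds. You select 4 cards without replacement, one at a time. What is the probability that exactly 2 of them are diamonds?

36/85

One ordering (diamonds drawn first) has probability 8/17 × 7/16 × 9/15 × 8/14 = 4032/57120 = 6/85.
There are C(4,2) = 6 such orderings, each equally likely, so P = 6 × 6/85 = 36/85.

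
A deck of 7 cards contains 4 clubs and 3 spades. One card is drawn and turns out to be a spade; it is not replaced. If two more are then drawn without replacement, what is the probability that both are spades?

With the first card removed, 2 spades remain out of 6.
P = 2/6 × 1/5 = 2/30 = 1/15.

1/15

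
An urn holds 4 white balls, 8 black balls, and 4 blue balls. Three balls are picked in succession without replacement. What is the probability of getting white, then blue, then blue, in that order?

1/70

Each draw changes the counts, so multiply the conditional probabilities along the sequence:
P = 4/16 × 4/15 × 3/14 = 48/3360 = 1/70.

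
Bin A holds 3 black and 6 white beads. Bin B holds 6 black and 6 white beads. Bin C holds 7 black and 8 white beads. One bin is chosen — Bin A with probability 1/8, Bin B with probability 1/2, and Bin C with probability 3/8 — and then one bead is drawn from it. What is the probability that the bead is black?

From Bin A: P(black) = 3/9.
From Bin B: P(black) = 6/12.
From Bin C: P(black) = 7/15.
Total probability = (1/8)(3/9) + (1/2)(6/12) + (3/8)(7/15) = 7/15.

7/15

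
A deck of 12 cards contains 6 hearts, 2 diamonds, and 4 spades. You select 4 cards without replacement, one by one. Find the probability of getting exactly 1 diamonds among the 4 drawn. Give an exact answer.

One ordering (a diamond drawn first) has probability 2/12 × 10/11 × 9/10 × 8/9 = 1440/11880 = 4/33.
There are C(4,1) = 4 such orderings, each equally likely, so P = 4 × 4/33 = 16/33.

16/33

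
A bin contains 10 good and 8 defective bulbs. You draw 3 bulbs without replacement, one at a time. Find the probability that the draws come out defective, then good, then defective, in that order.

35/306

Multiply the probability of each draw given the previous ones:
P = 8/18 × 10/17 × 7/16 = 560/4896 = 35/306.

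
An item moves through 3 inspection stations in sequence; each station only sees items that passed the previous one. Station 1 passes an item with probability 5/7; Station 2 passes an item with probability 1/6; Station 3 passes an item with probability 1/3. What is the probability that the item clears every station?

5/126

Each stage is reached only if all earlier stages succeed, so
P = 5/7 × 1/6 × 1/3 = 5/126.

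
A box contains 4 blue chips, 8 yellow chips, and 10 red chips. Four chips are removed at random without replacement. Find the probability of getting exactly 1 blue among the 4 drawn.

3264/7315

One ordering (blue drawn first) has probability 4/22 × 18/21 × 17/20 × 16/19 = 19584/175560 = 816/7315.
There are C(4,1) = 4 such orderings, each equally likely, so P = 4 × 816/7315 = 3264/7315.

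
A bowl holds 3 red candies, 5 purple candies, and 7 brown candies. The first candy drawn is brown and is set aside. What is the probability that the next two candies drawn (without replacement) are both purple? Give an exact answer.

After the first draw, 5 of the remaining 14 candies are purple.
P = 5/14 × 4/13 = 20/182 = 10/91.

10/91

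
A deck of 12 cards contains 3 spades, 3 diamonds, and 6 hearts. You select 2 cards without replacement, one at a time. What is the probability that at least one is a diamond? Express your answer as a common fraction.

5/11

P(no diamonds) = 9/12 × 8/11 = 72/132 = 6/11.
P(at least one) = 1 − 6/11 = 5/11.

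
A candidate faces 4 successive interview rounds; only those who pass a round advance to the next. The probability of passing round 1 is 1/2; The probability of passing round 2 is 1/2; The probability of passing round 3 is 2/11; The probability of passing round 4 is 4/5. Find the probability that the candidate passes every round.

2/55

The events are sequential, so multiply the conditional probabilities:
P = 1/2 × 1/2 × 2/11 × 4/5 = 8/220 = 2/55.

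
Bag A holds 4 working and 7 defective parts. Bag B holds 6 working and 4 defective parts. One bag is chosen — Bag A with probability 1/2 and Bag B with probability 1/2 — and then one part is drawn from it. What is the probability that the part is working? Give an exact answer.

From Bag A: P(working) = 4/11.
From Bag B: P(working) = 6/10.
Total probability = (1/2)(4/11) + (1/2)(6/10) = 53/110.

53/110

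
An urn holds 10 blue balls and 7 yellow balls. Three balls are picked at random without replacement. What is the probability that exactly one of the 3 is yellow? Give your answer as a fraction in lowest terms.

63/136

One ordering (yellow drawn first) has probability 7/17 × 10/16 × 9/15 = 630/4080 = 21/136.
There are C(3,1) = 3 such orderings, each equally likely, so P = 3 × 21/136 = 63/136.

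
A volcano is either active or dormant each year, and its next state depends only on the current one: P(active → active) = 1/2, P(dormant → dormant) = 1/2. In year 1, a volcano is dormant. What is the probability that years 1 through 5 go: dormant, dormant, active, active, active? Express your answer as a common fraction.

1/16

Year 1 is given. For each transition, use the conditional probability from the current state:
P(dormant | dormant) = 1/2; P(active | dormant) = 1/2; P(active | active) = 1/2; P(active | active) = 1/2.
P = 1/2 × 1/2 × 1/2 × 1/2 = 1/16.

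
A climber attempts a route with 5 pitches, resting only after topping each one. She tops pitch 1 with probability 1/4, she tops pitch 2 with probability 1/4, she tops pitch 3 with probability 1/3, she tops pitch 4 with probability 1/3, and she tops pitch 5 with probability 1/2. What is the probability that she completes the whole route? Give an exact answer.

1/288

Multiplying along the chain,
P = 1/4 × 1/4 × 1/3 × 1/3 × 1/2 = 1/288.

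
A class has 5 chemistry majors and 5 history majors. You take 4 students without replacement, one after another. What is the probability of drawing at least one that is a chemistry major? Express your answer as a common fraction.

41/42

P(no chemistry majors) = 5/10 × 4/9 × 3/8 × 2/7 = 120/5040 = 1/42.
P(at least one) = 1 − 1/42 = 41/42.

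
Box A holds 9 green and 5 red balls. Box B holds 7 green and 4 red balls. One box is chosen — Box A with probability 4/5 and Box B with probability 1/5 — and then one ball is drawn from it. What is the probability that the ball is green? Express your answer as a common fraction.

247/385

From Box A: P(green) = 9/14.
From Box B: P(green) = 7/11.
Total probability = (4/5)(9/14) + (1/5)(7/11) = 247/385.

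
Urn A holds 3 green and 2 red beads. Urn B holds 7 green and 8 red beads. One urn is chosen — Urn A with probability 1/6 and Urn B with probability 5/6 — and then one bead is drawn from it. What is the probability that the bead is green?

22/45

From Urn A: P(green) = 3/5.
From Urn B: P(green) = 7/15.
Total probability = (1/6)(3/5) + (5/6)(7/15) = 22/45.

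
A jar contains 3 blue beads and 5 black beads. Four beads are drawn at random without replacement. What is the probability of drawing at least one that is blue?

13/14

P(no blue) = 5/8 × 4/7 × 3/6 × 2/5 = 120/1680 = 1/14.
P(at least one) = 1 − 1/14 = 13/14.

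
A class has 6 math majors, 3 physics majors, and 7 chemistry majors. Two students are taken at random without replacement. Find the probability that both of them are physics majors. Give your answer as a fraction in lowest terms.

P(every draw is a physics major) = 3/16 × 2/15 = 6/240 = 1/40.

1/40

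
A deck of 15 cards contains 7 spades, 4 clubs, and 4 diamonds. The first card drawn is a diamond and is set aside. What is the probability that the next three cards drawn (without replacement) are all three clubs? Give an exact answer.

After the first draw, 4 of the remaining 14 cards are clubs.
P = 4/14 × 3/13 × 2/12 = 24/2184 = 1/91.

1/91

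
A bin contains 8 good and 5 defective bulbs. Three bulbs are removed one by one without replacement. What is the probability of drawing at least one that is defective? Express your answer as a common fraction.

115/143

P(no defective) = 8/13 × 7/12 × 6/11 = 336/1716 = 28/143.
P(at least one) = 1 − 28/143 = 115/143.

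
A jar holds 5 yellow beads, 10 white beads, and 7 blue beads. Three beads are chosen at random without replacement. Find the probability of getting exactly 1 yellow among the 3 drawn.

34/77

One ordering (yellow drawn first) has probability 5/22 × 17/21 × 16/20 = 1360/9240 = 34/231.
There are C(3,1) = 3 such orderings, each equally likely, so P = 3 × 34/231 = 34/77.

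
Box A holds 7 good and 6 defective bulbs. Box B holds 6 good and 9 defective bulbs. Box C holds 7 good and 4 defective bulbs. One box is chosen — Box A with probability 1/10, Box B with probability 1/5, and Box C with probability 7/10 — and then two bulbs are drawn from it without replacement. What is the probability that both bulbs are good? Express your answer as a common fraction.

32309/100100

From Box A: P(both good) = (7/13)(6/12) = 7/26.
From Box B: P(both good) = (6/15)(5/14) = 1/7.
From Box C: P(both good) = (7/11)(6/10) = 21/55.
Total probability = (1/10)(7/26) + (1/5)(1/7) + (7/10)(21/55) = 32309/100100.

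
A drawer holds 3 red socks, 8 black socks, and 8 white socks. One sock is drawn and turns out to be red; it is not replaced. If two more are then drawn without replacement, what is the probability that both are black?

After the first draw, 8 of the remaining 18 socks are black.
P = 8/18 × 7/17 = 56/306 = 28/153.

28/153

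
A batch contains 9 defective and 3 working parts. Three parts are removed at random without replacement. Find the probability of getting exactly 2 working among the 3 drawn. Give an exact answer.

27/220

One ordering (working drawn first) has probability 3/12 × 2/11 × 9/10 = 54/1320 = 9/220.
There are C(3,2) = 3 such orderings, each equally likely, so P = 3 × 9/220 = 27/220.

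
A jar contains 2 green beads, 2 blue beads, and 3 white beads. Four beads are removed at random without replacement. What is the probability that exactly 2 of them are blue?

One ordering (blue drawn first) has probability 2/7 × 1/6 × 5/5 × 4/4 = 40/840 = 1/21.
There are C(4,2) = 6 such orderings, each equally likely, so P = 6 × 1/21 = 2/7.

2/7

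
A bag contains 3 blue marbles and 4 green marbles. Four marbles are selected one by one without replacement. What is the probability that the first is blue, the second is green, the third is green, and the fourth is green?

Chain rule:
P = 3/7 × 4/6 × 3/5 × 2/4 = 72/840 = 3/35.

3/35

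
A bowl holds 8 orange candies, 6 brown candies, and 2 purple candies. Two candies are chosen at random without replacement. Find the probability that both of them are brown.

P(all brown) = 6/16 × 5/15 = 30/240 = 1/8.

1/8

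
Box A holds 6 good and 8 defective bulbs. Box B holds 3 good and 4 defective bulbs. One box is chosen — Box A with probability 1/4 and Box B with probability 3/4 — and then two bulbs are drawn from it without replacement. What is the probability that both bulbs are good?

27/182

From Box A: P(both good) = (6/14)(5/13) = 15/91.
From Box B: P(both good) = (3/7)(2/6) = 1/7.
Total probability = (1/4)(15/91) + (3/4)(1/7) = 27/182.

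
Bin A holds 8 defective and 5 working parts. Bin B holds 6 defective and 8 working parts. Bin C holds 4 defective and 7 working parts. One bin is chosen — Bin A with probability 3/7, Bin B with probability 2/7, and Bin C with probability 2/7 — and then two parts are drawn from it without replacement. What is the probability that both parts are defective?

From Bin A: P(both defective) = (8/13)(7/12) = 14/39.
From Bin B: P(both defective) = (6/14)(5/13) = 15/91.
From Bin C: P(both defective) = (4/11)(3/10) = 6/55.
Total probability = (3/7)(14/39) + (2/7)(15/91) + (2/7)(6/55) = 8132/35035.

8132/35035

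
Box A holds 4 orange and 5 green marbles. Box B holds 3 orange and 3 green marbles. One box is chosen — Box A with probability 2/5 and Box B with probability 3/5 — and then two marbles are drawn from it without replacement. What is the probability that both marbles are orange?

14/75

From Box A: P(both orange) = (4/9)(3/8) = 1/6.
From Box B: P(both orange) = (3/6)(2/5) = 1/5.
Total probability = (2/5)(1/6) + (3/5)(1/5) = 14/75.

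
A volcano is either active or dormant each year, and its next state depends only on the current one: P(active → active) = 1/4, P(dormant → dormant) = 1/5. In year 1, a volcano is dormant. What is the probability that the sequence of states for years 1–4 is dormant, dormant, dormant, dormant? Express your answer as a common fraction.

Year 1 is given. For each transition, use the conditional probability from the current state:
P(dormant | dormant) = 1/5; P(dormant | dormant) = 1/5; P(dormant | dormant) = 1/5.
P = 1/5 × 1/5 × 1/5 = 1/125.

1/125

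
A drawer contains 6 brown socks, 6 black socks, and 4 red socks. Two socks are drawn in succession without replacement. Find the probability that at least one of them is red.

P(no red) = 12/16 × 11/15 = 132/240 = 11/20.
P(at least one) = 1 − 11/20 = 9/20.

9/20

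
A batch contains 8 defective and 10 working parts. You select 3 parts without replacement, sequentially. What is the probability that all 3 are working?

5/34

P = 10/18 × 9/17 × 8/16 = 720/4896 = 5/34.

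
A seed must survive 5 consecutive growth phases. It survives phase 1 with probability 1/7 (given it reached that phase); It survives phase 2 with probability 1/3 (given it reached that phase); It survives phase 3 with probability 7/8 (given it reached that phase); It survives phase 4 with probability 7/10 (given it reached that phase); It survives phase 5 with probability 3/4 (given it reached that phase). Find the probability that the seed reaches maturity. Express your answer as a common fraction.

Multiplying along the chain,
P = 1/7 × 1/3 × 7/8 × 7/10 × 3/4 = 147/6720 = 7/320.

7/320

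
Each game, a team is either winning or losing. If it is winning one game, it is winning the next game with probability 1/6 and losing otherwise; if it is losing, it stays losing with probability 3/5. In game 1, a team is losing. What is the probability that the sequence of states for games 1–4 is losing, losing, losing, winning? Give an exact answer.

Game 1 is given. For each transition, use the conditional probability from the current state:
P(losing | losing) = 3/5; P(losing | losing) = 3/5; P(winning | losing) = 2/5.
P = 3/5 × 3/5 × 2/5 = 18/125.

18/125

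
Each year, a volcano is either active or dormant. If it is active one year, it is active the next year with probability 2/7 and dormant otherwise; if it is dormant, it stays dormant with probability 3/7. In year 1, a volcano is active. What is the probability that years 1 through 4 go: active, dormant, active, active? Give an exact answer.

40/343

Year 1 is given. For each transition, use the conditional probability from the current state:
P(dormant | active) = 5/7; P(active | dormant) = 4/7; P(active | active) = 2/7.
P = 5/7 × 4/7 × 2/7 = 40/343.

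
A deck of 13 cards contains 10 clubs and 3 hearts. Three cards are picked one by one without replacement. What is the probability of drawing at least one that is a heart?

83/143

P(no hearts) = 10/13 × 9/12 × 8/11 = 720/1716 = 60/143.
P(at least one) = 1 − 60/143 = 83/143.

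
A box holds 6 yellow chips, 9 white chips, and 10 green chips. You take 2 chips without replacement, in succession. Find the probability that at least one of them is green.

P(no green) = 15/25 × 14/24 = 210/600 = 7/20.
P(at least one) = 1 − 7/20 = 13/20.

13/20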